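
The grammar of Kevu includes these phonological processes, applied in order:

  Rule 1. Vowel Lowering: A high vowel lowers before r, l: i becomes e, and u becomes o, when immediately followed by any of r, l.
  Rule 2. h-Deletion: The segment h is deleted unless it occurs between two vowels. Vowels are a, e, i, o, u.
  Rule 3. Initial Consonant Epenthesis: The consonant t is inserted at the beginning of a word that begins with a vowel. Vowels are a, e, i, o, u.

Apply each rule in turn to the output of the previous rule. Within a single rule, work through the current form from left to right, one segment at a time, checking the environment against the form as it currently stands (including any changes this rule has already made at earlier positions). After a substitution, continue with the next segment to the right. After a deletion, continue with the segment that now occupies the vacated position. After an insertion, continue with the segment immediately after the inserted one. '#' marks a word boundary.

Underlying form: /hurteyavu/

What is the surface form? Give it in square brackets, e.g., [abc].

Rule 1 Vowel Lowering: [hurteyavu] → [horteyavu]
Rule 2 h-Deletion: [horteyavu] → [orteyavu]
Rule 3 Initial Consonant Epenthesis: [orteyavu] → [torteyavu]

[torteyavu]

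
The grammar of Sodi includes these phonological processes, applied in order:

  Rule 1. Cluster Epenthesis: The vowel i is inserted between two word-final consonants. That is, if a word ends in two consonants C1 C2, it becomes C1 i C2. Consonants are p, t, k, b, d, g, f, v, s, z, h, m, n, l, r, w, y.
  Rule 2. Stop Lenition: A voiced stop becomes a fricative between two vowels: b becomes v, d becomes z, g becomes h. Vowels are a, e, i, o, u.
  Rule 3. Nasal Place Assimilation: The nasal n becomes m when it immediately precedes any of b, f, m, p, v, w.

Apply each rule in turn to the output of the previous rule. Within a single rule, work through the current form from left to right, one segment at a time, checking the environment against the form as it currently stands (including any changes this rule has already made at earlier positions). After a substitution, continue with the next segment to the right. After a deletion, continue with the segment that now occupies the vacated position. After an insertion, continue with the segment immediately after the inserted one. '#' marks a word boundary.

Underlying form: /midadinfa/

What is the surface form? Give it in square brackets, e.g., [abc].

[mizazimfa]

Rule 1 Cluster Epenthesis: no change — [midadinfa]
Rule 2 Stop Lenition: [midadinfa] → [mizazinfa]
Rule 3 Nasal Place Assimilation: [mizazinfa] → [mizazimfa]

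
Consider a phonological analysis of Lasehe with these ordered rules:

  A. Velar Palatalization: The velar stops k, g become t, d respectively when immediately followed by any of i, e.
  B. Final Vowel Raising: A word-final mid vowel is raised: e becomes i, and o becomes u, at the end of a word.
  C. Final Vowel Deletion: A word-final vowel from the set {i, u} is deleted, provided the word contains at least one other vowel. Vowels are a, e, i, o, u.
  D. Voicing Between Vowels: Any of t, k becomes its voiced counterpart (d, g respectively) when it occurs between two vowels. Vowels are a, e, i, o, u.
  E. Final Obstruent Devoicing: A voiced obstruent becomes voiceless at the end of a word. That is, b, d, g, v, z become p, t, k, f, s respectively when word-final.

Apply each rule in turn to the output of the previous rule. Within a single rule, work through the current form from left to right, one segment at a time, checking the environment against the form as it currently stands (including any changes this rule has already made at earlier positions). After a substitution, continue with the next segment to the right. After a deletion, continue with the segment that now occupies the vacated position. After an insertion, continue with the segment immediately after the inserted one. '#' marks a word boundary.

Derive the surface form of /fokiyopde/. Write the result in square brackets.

A Velar Palatalization: [fokiyopde] → [fotiyopde]
B Final Vowel Raising: [fotiyopde] → [fotiyopdi]
C Final Vowel Deletion: [fotiyopdi] → [fotiyopd]
D Voicing Between Vowels: [fotiyopd] → [fodiyopd]
E Final Obstruent Devoicing: [fodiyopd] → [fodiyopt]

[fodiyopt]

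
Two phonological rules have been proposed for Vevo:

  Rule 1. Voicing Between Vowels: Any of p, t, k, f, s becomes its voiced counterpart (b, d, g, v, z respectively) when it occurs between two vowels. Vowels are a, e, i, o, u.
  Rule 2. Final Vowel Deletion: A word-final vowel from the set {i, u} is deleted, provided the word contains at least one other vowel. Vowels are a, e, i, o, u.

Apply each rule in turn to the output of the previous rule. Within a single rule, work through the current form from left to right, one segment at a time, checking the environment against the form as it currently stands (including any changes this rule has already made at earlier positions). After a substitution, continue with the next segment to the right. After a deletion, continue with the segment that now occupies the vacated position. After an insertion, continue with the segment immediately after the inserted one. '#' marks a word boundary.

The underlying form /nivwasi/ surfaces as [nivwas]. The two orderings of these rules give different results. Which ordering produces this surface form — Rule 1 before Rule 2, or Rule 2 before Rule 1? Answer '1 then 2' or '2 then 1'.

2 then 1

Order 1 then 2:
  1 Voicing Between Vowels: [nivwasi] → [nivwazi]
  2 Final Vowel Deletion: [nivwazi] → [nivwaz]
  result: [nivwaz]
Order 2 then 1:
  2 Final Vowel Deletion: [nivwasi] → [nivwas]
  1 Voicing Between Vowels: no change — [nivwas]
  result: [nivwas]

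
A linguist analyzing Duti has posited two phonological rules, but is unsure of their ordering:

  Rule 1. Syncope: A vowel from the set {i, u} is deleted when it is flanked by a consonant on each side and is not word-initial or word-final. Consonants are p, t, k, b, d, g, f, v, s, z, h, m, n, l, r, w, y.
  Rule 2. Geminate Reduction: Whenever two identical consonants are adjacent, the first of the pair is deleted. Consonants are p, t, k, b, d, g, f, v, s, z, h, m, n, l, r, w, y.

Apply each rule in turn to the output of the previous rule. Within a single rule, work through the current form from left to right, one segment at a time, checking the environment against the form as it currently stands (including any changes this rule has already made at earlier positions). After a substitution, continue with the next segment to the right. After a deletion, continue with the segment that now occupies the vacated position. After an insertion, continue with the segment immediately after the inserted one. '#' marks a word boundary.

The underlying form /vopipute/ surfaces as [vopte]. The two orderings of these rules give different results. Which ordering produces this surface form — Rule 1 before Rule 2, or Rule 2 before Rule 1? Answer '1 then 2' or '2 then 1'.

Order 1 then 2:
  1 Syncope: [vopipute] → [voppte]
  2 Geminate Reduction: [voppte] → [vopte]
  result: [vopte]
Order 2 then 1:
  2 Geminate Reduction: no change — [vopipute]
  1 Syncope: [vopipute] → [voppte]
  result: [voppte]

1 then 2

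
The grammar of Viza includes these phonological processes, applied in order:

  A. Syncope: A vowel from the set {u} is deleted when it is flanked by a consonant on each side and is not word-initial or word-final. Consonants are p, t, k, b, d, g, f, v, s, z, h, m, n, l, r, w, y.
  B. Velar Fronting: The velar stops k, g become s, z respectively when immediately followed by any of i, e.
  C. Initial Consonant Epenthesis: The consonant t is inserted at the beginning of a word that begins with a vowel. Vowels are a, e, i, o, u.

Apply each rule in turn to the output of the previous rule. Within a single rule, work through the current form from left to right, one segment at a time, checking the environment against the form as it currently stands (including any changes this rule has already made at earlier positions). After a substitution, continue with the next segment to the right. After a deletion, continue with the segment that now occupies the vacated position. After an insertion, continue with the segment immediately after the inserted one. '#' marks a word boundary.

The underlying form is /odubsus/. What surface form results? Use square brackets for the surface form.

[todbss]

A Syncope: [odubsus] → [odbss]
B Velar Fronting: no change — [odbss]
C Initial Consonant Epenthesis: [odbss] → [todbss]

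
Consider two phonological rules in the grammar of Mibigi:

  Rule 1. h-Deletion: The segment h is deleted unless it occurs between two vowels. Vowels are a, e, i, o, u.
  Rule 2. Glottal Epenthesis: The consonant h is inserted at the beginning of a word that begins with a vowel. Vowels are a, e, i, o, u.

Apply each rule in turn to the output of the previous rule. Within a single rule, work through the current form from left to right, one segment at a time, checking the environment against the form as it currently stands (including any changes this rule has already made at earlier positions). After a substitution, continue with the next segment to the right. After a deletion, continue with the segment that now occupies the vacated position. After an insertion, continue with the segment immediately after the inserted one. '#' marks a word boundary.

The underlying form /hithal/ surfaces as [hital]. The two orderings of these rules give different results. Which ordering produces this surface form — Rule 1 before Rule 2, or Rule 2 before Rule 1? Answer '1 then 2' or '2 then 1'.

1 then 2

Order 1 then 2:
  1 h-Deletion: [hithal] → [ital]
  2 Glottal Epenthesis: [ital] → [hital]
  result: [hital]
Order 2 then 1:
  2 Glottal Epenthesis: no change — [hithal]
  1 h-Deletion: [hithal] → [ital]
  result: [ital]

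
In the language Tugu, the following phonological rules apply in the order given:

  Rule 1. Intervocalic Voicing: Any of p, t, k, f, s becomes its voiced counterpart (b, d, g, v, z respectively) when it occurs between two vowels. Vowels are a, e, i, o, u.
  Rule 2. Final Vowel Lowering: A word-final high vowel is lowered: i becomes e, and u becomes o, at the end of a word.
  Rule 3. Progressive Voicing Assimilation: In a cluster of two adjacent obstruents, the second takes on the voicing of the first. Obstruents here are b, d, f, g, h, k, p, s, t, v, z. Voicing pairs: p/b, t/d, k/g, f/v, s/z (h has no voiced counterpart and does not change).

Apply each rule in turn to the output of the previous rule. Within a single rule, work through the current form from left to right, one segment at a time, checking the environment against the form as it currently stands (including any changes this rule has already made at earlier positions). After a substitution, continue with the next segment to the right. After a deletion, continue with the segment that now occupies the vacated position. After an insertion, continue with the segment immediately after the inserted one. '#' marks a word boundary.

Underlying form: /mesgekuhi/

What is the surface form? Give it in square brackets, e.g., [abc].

Rule 1 Intervocalic Voicing: [mesgekuhi] → [mesgeguhi]
Rule 2 Final Vowel Lowering: [mesgeguhi] → [mesgeguhe]
Rule 3 Progressive Voicing Assimilation: [mesgeguhe] → [meskeguhe]

[meskeguhe]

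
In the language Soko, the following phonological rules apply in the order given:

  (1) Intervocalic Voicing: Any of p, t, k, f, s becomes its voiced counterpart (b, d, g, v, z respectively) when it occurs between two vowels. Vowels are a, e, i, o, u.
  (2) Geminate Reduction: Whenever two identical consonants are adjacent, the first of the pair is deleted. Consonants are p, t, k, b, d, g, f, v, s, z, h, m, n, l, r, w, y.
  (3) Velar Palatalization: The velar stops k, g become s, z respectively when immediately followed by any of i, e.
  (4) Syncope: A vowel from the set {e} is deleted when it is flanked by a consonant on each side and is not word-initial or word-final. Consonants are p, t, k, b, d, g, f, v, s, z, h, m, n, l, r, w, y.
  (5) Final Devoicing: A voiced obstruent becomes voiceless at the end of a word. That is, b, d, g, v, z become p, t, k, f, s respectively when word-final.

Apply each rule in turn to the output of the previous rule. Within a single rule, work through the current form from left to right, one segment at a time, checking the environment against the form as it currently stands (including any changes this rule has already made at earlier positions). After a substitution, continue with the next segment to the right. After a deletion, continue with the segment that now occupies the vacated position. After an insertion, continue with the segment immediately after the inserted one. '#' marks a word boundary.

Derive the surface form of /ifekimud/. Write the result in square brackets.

[ivzimut]

(1) Intervocalic Voicing: [ifekimud] → [ivegimud]
(2) Geminate Reduction: no change — [ivegimud]
(3) Velar Palatalization: [ivegimud] → [ivezimud]
(4) Syncope: [ivezimud] → [ivzimud]
(5) Final Devoicing: [ivzimud] → [ivzimut]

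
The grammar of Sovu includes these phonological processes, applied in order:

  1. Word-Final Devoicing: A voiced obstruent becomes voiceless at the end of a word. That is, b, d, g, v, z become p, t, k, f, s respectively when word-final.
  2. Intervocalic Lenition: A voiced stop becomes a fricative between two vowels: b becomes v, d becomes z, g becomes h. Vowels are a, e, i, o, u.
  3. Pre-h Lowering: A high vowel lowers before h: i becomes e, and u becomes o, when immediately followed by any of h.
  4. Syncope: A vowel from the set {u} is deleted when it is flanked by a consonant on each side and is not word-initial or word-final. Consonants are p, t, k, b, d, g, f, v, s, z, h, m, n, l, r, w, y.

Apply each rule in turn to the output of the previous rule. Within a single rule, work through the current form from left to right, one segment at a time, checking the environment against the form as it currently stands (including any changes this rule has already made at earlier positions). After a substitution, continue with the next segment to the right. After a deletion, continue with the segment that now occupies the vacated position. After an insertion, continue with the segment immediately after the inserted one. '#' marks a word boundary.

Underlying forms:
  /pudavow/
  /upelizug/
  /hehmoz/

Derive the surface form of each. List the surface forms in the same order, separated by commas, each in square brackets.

/pudavow/:
  1 Word-Final Devoicing: no change — [pudavow]
  2 Intervocalic Lenition: [pudavow] → [puzavow]
  3 Pre-h Lowering: no change — [puzavow]
  4 Syncope: [puzavow] → [pzavow]
/upelizug/:
  1 Word-Final Devoicing: [upelizug] → [upelizuk]
  2 Intervocalic Lenition: no change — [upelizuk]
  3 Pre-h Lowering: no change — [upelizuk]
  4 Syncope: [upelizuk] → [upelizk]
/hehmoz/:
  1 Word-Final Devoicing: [hehmoz] → [hehmos]
  2 Intervocalic Lenition: no change — [hehmos]
  3 Pre-h Lowering: no change — [hehmos]
  4 Syncope: no change — [hehmos]

[pzavow], [upelizk], [hehmos]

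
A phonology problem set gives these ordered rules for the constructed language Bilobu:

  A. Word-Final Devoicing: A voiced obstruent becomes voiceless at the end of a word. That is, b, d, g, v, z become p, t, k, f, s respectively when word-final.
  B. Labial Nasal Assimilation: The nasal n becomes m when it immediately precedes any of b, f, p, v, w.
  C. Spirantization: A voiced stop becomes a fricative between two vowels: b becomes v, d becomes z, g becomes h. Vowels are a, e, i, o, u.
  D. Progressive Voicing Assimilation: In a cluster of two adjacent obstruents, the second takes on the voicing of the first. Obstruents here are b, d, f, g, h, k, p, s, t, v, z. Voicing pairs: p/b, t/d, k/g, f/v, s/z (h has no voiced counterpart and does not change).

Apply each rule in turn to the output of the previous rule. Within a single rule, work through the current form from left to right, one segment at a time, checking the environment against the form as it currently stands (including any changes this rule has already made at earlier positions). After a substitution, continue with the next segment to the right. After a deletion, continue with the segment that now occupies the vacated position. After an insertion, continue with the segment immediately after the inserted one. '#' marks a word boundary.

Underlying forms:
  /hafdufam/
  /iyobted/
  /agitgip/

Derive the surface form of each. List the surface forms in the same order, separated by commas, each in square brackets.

/hafdufam/:
  A Word-Final Devoicing: no change — [hafdufam]
  B Labial Nasal Assimilation: no change — [hafdufam]
  C Spirantization: no change — [hafdufam]
  D Progressive Voicing Assimilation: [hafdufam] → [haftufam]
/iyobted/:
  A Word-Final Devoicing: [iyobted] → [iyobtet]
  B Labial Nasal Assimilation: no change — [iyobtet]
  C Spirantization: no change — [iyobtet]
  D Progressive Voicing Assimilation: [iyobtet] → [iyobdet]
/agitgip/:
  A Word-Final Devoicing: no change — [agitgip]
  B Labial Nasal Assimilation: no change — [agitgip]
  C Spirantization: [agitgip] → [ahitgip]
  D Progressive Voicing Assimilation: [ahitgip] → [ahitkip]

[haftufam], [iyobdet], [ahitkip]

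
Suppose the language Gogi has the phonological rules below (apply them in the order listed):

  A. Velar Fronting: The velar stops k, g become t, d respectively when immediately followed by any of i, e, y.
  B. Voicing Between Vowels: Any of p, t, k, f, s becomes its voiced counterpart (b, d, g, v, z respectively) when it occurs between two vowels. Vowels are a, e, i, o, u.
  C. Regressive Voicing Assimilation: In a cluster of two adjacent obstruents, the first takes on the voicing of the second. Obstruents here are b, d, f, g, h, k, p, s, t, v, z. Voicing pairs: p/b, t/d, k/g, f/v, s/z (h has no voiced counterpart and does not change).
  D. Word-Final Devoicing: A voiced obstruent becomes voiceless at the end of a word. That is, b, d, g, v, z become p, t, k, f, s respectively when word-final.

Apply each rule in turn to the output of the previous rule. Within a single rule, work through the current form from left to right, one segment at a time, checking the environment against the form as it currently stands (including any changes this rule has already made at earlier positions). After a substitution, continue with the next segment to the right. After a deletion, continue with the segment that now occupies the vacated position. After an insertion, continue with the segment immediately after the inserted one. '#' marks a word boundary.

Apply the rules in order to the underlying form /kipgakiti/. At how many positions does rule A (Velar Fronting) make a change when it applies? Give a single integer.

A Velar Fronting: [kipgakiti] → [tipgatiti]
B Voicing Between Vowels: [tipgatiti] → [tipgadidi]
C Regressive Voicing Assimilation: [tipgadidi] → [tibgadidi]
D Word-Final Devoicing: no change — [tibgadidi]
Rule A changed 2 position(s).

2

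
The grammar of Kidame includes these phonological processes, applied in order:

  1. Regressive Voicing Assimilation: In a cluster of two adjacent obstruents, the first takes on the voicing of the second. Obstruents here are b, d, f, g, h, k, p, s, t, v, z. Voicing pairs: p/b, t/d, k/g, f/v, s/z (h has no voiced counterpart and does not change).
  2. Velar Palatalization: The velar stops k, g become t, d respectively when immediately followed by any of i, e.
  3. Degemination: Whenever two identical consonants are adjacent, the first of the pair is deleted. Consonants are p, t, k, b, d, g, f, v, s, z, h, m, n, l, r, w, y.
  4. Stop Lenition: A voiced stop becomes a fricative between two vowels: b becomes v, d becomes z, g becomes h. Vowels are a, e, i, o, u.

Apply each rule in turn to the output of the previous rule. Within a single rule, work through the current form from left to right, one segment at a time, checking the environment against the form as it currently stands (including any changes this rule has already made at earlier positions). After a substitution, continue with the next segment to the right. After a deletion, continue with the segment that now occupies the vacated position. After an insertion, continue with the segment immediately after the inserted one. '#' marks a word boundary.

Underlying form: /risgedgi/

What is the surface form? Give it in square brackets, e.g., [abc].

1 Regressive Voicing Assimilation: [risgedgi] → [rizgedgi]
2 Velar Palatalization: [rizgedgi] → [rizdeddi]
3 Degemination: [rizdeddi] → [rizdedi]
4 Stop Lenition: [rizdedi] → [rizdezi]

[rizdezi]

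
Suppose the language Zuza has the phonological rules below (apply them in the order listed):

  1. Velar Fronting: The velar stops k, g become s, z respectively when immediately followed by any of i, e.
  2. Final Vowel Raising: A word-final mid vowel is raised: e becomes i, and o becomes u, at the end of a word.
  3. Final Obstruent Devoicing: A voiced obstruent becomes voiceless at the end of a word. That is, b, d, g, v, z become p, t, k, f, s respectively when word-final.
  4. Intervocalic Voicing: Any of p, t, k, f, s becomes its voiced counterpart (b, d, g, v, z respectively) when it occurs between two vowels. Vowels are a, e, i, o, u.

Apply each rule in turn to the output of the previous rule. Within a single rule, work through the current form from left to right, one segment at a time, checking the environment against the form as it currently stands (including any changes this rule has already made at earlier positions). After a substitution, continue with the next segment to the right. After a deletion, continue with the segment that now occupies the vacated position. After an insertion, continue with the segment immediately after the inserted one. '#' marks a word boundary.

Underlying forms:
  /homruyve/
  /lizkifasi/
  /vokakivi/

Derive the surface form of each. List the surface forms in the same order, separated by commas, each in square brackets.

/homruyve/:
  1 Velar Fronting: no change — [homruyve]
  2 Final Vowel Raising: [homruyve] → [homruyvi]
  3 Final Obstruent Devoicing: no change — [homruyvi]
  4 Intervocalic Voicing: no change — [homruyvi]
/lizkifasi/:
  1 Velar Fronting: [lizkifasi] → [lizsifasi]
  2 Final Vowel Raising: no change — [lizsifasi]
  3 Final Obstruent Devoicing: no change — [lizsifasi]
  4 Intervocalic Voicing: [lizsifasi] → [lizsivazi]
/vokakivi/:
  1 Velar Fronting: [vokakivi] → [vokasivi]
  2 Final Vowel Raising: no change — [vokasivi]
  3 Final Obstruent Devoicing: no change — [vokasivi]
  4 Intervocalic Voicing: [vokasivi] → [vogazivi]

[homruyvi], [lizsivazi], [vogazivi]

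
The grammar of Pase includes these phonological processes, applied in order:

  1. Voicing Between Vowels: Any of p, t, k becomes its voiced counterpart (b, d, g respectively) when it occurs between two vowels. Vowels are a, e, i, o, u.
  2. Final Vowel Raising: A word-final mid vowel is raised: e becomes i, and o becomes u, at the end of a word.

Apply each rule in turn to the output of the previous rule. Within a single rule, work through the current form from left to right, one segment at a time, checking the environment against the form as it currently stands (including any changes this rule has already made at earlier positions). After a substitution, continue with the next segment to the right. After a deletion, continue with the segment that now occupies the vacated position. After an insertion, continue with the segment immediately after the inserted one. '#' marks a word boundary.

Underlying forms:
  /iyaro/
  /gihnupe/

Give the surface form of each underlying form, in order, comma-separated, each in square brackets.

[iyaru], [gihnubi]

/iyaro/:
  1 Voicing Between Vowels: no change — [iyaro]
  2 Final Vowel Raising: [iyaro] → [iyaru]
/gihnupe/:
  1 Voicing Between Vowels: [gihnupe] → [gihnube]
  2 Final Vowel Raising: [gihnube] → [gihnubi]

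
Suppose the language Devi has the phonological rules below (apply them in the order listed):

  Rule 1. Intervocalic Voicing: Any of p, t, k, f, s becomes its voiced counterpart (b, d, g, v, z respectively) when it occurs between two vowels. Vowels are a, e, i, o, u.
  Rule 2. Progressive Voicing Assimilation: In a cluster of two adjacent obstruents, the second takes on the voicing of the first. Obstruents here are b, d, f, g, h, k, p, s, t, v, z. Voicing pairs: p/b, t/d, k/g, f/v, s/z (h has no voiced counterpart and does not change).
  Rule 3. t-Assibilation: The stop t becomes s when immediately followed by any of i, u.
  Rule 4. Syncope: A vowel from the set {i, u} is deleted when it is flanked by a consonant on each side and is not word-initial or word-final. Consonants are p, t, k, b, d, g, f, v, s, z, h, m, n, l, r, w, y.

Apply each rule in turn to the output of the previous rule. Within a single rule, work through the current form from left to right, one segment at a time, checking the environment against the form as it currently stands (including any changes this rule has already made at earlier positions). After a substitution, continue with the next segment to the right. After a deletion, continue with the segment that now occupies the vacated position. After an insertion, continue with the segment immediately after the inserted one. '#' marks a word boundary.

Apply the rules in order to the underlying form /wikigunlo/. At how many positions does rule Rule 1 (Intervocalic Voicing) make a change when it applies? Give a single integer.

Rule 1 Intervocalic Voicing: [wikigunlo] → [wigigunlo]
Rule 2 Progressive Voicing Assimilation: no change — [wigigunlo]
Rule 3 t-Assibilation: no change — [wigigunlo]
Rule 4 Syncope: [wigigunlo] → [wggnlo]
Rule Rule 1 changed 1 position(s).

1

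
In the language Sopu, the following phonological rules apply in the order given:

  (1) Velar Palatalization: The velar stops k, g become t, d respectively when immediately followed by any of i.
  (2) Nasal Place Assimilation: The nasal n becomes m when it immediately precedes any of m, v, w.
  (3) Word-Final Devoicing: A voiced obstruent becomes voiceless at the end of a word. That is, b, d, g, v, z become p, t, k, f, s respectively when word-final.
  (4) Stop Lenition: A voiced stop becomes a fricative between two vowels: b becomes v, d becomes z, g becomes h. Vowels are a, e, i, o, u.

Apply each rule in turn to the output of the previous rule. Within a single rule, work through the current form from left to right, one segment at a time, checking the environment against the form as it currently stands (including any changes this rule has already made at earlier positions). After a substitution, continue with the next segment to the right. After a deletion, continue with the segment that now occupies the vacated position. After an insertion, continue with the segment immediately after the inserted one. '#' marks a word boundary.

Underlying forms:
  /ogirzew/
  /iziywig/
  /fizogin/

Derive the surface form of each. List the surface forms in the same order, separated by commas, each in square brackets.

/ogirzew/:
  (1) Velar Palatalization: [ogirzew] → [odirzew]
  (2) Nasal Place Assimilation: no change — [odirzew]
  (3) Word-Final Devoicing: no change — [odirzew]
  (4) Stop Lenition: [odirzew] → [ozirzew]
/iziywig/:
  (1) Velar Palatalization: no change — [iziywig]
  (2) Nasal Place Assimilation: no change — [iziywig]
  (3) Word-Final Devoicing: [iziywig] → [iziywik]
  (4) Stop Lenition: no change — [iziywik]
/fizogin/:
  (1) Velar Palatalization: [fizogin] → [fizodin]
  (2) Nasal Place Assimilation: no change — [fizodin]
  (3) Word-Final Devoicing: no change — [fizodin]
  (4) Stop Lenition: [fizodin] → [fizozin]

[ozirzew], [iziywik], [fizozin]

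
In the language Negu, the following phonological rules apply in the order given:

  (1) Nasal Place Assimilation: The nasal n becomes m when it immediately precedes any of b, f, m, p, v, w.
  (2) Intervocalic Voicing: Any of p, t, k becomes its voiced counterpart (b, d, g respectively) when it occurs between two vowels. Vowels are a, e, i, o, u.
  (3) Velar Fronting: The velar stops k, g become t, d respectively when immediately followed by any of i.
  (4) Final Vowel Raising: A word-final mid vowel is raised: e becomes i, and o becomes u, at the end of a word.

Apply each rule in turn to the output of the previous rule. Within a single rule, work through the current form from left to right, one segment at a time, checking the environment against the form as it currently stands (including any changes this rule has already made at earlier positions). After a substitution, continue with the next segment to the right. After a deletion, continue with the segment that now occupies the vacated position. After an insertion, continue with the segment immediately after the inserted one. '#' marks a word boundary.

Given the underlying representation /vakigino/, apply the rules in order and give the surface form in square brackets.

(1) Nasal Place Assimilation: no change — [vakigino]
(2) Intervocalic Voicing: [vakigino] → [vagigino]
(3) Velar Fronting: [vagigino] → [vadidino]
(4) Final Vowel Raising: [vadidino] → [vadidinu]

[vadidinu]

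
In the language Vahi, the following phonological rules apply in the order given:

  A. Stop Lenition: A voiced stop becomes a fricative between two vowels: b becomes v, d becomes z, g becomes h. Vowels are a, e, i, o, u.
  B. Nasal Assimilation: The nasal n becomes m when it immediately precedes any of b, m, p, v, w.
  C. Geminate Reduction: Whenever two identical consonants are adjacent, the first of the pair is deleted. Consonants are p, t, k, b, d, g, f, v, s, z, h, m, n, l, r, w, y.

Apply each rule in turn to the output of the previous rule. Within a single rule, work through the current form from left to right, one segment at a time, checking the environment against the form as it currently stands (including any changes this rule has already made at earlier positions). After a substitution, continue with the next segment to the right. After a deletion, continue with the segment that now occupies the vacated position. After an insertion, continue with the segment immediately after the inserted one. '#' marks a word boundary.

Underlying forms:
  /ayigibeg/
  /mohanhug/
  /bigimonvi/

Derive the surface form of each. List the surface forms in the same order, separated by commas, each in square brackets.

/ayigibeg/:
  A Stop Lenition: [ayigibeg] → [ayihiveg]
  B Nasal Assimilation: no change — [ayihiveg]
  C Geminate Reduction: no change — [ayihiveg]
/mohanhug/:
  A Stop Lenition: no change — [mohanhug]
  B Nasal Assimilation: no change — [mohanhug]
  C Geminate Reduction: no change — [mohanhug]
/bigimonvi/:
  A Stop Lenition: [bigimonvi] → [bihimonvi]
  B Nasal Assimilation: [bihimonvi] → [bihimomvi]
  C Geminate Reduction: no change — [bihimomvi]

[ayihiveg], [mohanhug], [bihimomvi]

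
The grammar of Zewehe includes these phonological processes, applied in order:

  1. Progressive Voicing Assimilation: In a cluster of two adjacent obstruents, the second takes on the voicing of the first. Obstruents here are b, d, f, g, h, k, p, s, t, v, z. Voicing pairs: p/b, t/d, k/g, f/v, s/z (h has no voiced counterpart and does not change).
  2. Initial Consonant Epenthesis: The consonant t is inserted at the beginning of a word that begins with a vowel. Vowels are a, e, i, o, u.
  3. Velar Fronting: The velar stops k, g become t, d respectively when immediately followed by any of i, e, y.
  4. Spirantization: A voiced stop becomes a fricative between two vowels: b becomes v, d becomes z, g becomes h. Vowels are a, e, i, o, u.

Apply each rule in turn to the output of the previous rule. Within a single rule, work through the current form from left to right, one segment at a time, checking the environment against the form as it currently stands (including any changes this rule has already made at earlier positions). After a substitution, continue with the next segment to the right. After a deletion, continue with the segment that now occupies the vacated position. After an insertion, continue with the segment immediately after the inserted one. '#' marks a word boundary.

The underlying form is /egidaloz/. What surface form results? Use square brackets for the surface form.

[tezizaloz]

1 Progressive Voicing Assimilation: no change — [egidaloz]
2 Initial Consonant Epenthesis: [egidaloz] → [tegidaloz]
3 Velar Fronting: [tegidaloz] → [tedidaloz]
4 Spirantization: [tedidaloz] → [tezizaloz]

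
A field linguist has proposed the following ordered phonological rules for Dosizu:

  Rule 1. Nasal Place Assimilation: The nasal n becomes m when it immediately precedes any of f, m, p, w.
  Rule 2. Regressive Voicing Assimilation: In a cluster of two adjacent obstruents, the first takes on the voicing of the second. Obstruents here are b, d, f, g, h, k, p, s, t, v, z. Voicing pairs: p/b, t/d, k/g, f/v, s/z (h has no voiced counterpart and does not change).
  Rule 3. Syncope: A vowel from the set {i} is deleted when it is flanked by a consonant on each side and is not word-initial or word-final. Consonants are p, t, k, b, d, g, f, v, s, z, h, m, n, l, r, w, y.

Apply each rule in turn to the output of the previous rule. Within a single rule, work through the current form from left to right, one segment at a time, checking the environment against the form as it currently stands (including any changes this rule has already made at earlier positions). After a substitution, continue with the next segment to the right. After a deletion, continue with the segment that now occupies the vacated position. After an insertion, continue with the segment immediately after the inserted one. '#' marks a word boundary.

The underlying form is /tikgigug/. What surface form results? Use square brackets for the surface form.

[tgggug]

Rule 1 Nasal Place Assimilation: no change — [tikgigug]
Rule 2 Regressive Voicing Assimilation: [tikgigug] → [tiggigug]
Rule 3 Syncope: [tiggigug] → [tgggug]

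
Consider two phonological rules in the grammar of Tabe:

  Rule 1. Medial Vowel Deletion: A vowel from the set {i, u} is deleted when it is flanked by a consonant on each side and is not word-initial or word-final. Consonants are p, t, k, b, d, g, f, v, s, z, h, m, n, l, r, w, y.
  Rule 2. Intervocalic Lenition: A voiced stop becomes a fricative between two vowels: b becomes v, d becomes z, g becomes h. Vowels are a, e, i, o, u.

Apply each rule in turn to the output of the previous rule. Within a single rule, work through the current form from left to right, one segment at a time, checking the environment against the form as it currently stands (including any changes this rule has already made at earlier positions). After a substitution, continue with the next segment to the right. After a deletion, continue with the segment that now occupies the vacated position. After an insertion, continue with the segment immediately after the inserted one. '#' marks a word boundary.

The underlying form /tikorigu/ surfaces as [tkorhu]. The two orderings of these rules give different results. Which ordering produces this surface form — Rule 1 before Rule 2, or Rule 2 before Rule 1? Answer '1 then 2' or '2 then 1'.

Order 1 then 2:
  1 Medial Vowel Deletion: [tikorigu] → [tkorgu]
  2 Intervocalic Lenition: no change — [tkorgu]
  result: [tkorgu]
Order 2 then 1:
  2 Intervocalic Lenition: [tikorigu] → [tikorihu]
  1 Medial Vowel Deletion: [tikorihu] → [tkorhu]
  result: [tkorhu]

2 then 1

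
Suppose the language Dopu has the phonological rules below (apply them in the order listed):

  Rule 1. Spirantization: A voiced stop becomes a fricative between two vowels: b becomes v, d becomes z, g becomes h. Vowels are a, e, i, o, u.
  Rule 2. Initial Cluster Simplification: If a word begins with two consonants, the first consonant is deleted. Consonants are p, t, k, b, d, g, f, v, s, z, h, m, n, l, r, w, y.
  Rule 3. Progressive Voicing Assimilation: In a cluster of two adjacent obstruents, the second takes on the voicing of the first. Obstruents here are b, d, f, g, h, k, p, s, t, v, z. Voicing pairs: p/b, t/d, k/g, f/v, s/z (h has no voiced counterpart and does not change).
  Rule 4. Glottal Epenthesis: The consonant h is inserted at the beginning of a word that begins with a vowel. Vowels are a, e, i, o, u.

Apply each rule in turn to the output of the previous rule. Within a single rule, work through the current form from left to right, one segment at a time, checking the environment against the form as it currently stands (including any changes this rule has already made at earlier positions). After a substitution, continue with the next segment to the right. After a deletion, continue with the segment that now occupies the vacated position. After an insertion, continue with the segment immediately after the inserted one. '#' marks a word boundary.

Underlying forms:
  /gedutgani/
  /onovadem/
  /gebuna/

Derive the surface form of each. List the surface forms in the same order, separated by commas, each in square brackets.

/gedutgani/:
  Rule 1 Spirantization: [gedutgani] → [gezutgani]
  Rule 2 Initial Cluster Simplification: no change — [gezutgani]
  Rule 3 Progressive Voicing Assimilation: [gezutgani] → [gezutkani]
  Rule 4 Glottal Epenthesis: no change — [gezutkani]
/onovadem/:
  Rule 1 Spirantization: [onovadem] → [onovazem]
  Rule 2 Initial Cluster Simplification: no change — [onovazem]
  Rule 3 Progressive Voicing Assimilation: no change — [onovazem]
  Rule 4 Glottal Epenthesis: [onovazem] → [honovazem]
/gebuna/:
  Rule 1 Spirantization: [gebuna] → [gevuna]
  Rule 2 Initial Cluster Simplification: no change — [gevuna]
  Rule 3 Progressive Voicing Assimilation: no change — [gevuna]
  Rule 4 Glottal Epenthesis: no change — [gevuna]

[gezutkani], [honovazem], [gevuna]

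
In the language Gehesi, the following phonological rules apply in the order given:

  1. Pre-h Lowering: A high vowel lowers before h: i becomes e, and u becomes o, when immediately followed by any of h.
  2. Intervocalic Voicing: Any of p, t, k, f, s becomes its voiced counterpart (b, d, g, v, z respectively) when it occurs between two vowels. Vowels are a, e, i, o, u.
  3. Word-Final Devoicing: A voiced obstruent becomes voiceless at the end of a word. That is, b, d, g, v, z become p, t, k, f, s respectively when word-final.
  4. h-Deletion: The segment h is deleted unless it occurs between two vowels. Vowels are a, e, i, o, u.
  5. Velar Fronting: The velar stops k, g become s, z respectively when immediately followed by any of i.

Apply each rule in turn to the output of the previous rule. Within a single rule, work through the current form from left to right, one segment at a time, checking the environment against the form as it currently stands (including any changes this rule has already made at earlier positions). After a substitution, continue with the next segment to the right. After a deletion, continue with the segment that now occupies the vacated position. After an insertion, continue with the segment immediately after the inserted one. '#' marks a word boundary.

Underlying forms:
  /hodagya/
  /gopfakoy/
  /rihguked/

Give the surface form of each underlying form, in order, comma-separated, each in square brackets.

/hodagya/:
  1 Pre-h Lowering: no change — [hodagya]
  2 Intervocalic Voicing: no change — [hodagya]
  3 Word-Final Devoicing: no change — [hodagya]
  4 h-Deletion: [hodagya] → [odagya]
  5 Velar Fronting: no change — [odagya]
/gopfakoy/:
  1 Pre-h Lowering: no change — [gopfakoy]
  2 Intervocalic Voicing: [gopfakoy] → [gopfagoy]
  3 Word-Final Devoicing: no change — [gopfagoy]
  4 h-Deletion: no change — [gopfagoy]
  5 Velar Fronting: no change — [gopfagoy]
/rihguked/:
  1 Pre-h Lowering: [rihguked] → [rehguked]
  2 Intervocalic Voicing: [rehguked] → [rehguged]
  3 Word-Final Devoicing: [rehguged] → [rehguget]
  4 h-Deletion: [rehguget] → [reguget]
  5 Velar Fronting: no change — [reguget]

[odagya], [gopfagoy], [reguget]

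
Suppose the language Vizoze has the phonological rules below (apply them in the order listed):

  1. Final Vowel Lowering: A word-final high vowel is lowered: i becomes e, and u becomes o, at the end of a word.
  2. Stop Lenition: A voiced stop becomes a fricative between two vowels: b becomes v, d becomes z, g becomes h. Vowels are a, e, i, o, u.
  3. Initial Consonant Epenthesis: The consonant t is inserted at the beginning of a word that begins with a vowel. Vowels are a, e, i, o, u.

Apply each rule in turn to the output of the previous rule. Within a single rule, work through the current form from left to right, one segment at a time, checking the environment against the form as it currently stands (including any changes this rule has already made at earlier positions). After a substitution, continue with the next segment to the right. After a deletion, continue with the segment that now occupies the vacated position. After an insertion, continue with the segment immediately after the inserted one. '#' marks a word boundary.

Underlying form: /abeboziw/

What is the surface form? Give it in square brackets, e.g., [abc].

[tavevoziw]

1 Final Vowel Lowering: no change — [abeboziw]
2 Stop Lenition: [abeboziw] → [avevoziw]
3 Initial Consonant Epenthesis: [avevoziw] → [tavevoziw]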